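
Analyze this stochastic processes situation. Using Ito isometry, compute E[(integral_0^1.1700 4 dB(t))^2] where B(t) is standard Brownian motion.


By Ito isometry: E[(int f dB)^2] = int f^2 dt
= 4^2 * 1.1700
= 16 * 1.1700 = 18.7200

18.7200


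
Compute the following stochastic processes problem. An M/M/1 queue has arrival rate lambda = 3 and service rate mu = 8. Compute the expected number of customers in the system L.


rho = 3/8 = 0.3750
L = rho/(1-rho)
= 0.3750/0.6250
= 0.6000

0.6000


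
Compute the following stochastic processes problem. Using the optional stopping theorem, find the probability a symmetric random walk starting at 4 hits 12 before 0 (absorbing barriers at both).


By optional stopping theorem: E(M at tau) = M(0) = 4
P(hit 12)*12 + P(hit 0)*0 = 4
P(hit 12) = (4 - 0)/(12 - 0) = 1/3 = 0.3333

0.3333


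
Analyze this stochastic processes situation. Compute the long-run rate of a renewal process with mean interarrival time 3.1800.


Long-run renewal rate = 1/E(X)
= 1/3.1800
= 0.3145

0.3145


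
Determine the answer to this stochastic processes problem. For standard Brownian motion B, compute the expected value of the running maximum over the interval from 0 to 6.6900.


E(max B(s)) = sqrt(2t/pi)
= sqrt(2*6.6900/pi)
= sqrt(4.2590)
= 2.0637

2.0637


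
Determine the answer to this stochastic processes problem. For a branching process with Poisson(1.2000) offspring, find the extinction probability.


Since mu = 1.2000 > 1, extinction prob q < 1.
Solve s = exp(mu*(s-1)) iteratively.
q = 0.6863

0.6863


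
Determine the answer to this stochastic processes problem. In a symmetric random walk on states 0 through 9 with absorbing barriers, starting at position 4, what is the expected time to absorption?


For symmetric RW on 0,...,N with absorbing barriers, E(i) = i*(N-i)
E(4) = 4 * 5 = 20

20


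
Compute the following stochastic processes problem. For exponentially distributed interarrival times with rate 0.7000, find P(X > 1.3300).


P(X > t) = exp(-lambda * t)
= exp(-0.7000 * 1.3300)
= exp(-0.9310) = 0.3942

0.3942


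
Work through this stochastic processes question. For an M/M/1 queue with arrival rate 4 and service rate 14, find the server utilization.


rho = lambda/mu
= 4/14
= 0.2857

0.2857


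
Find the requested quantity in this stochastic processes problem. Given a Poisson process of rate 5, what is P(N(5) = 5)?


P(N(t)=k) = (lambda*t)^k * exp(-lambda*t) / k!
lambda*t = 25
= 25^5 * exp(-25) / 5!
= 9765625 * 1.3888e-11 / 120
= 1.1302e-06

1.1302e-06


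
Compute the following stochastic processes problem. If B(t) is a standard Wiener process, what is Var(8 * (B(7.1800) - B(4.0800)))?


Var(alpha*(B(t)-B(s))) = alpha^2 * (t-s)
= 8^2 * (7.1800 - 4.0800)
= 64 * 3.1000
= 198.4000

198.4000


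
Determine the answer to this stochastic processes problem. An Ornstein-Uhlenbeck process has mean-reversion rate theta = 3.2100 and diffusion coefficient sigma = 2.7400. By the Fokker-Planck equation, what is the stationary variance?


Stationary variance = sigma^2 / (2*theta)
= 2.7400^2 / (2*3.2100)
= 7.5076 / 6.4200
= 1.1694

1.1694


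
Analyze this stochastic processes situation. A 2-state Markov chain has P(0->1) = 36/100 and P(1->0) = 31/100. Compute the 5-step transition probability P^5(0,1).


Computing P^5 by matrix multiplication.
P = [[0.6400, 0.3600], [0.3100, 0.6900]]
After raising P to the power 5:
P^5(0,1) = 0.5352

0.5352


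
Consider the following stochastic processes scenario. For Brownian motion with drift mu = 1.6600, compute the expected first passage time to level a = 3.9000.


Expected first passage time = a/mu
= 3.9000/1.6600
= 2.3494

2.3494


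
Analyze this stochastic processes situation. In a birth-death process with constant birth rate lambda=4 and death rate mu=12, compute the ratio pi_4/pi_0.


For birth-death process, pi_n/pi_0 = (lambda/mu)^n
= (4/12)^4
= 0.0123

0.0123


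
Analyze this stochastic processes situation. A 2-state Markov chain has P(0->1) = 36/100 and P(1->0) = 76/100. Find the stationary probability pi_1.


Stationary distribution: pi_0 = p10/(p01+p10), pi_1 = p01/(p01+p10)
p01 = 0.3600, p10 = 0.7600
pi_1 = 0.3214

0.3214


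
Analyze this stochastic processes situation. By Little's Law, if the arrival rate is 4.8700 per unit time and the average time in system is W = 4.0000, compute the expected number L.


Little's Law: L = lambda * W
= 4.8700 * 4.0000
= 19.4800

19.4800


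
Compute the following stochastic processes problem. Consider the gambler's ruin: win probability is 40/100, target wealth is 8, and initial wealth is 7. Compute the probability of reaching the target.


Gambler's ruin formula:
r = q/p = 0.6000/0.4000 = 1.5000
P(win) = (1 - r^i)/(1 - r^N)
= (1 - 1.5000^7)/(1 - 1.5000^8)
= 0.6531

0.6531


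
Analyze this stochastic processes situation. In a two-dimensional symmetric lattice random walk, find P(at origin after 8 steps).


P = C(8,4)^2 / 4^8
= 70^2 / 65536
= 4900 / 65536
= 0.0748

0.0748


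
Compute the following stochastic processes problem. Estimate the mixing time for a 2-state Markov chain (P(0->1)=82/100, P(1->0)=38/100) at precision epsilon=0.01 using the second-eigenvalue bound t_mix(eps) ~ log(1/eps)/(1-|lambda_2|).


lambda_2 = |1 - p01 - p10| = |1 - 0.8200 - 0.3800| = 0.2000
t_mix ~ log(1/eps)/(1 - |lambda_2|)
= log(100)/(1 - 0.2000) = 4.6052/0.8000
= 5.7565

5.7565


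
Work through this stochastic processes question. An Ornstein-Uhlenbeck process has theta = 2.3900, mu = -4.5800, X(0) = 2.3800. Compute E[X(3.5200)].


E[X(t)] = mu + (X(0) - mu)*exp(-theta*t)
= -4.5800 + (2.3800 - -4.5800)*exp(-2.3900*3.5200)
= -4.5800 + 6.9600 * 2.2201e-04
= -4.5785

-4.5785


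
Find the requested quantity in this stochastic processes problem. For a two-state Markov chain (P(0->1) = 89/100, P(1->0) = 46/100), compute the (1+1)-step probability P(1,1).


P^2 = P^1 * P^1
Computing via matrix multiplication of the transition matrix.
Entry (1,1) of P^2 = 0.7010

0.7010


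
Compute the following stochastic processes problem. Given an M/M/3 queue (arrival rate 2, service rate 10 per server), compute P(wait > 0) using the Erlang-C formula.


a = lambda/mu = 0.2000
rho = a/c = 0.0667
Erlang-C formula applied:
C(c,a) = 0.0012

0.0012


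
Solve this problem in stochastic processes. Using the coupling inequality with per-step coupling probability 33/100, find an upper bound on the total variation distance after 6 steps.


TV distance bound <= (1-delta)^n
= (1 - 0.3300)^6
= 0.6700^6
= 0.0905

0.0905


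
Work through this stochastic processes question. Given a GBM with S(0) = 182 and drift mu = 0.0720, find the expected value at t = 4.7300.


E[S(t)] = S(0) * exp(mu * t)
= 182 * exp(0.0720 * 4.7300)
= 182 * 1.4057
= 255.8437

255.8437


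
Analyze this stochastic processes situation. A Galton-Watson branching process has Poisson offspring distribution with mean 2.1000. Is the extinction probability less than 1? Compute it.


Since mu = 2.1000 > 1, extinction prob q < 1.
Solve s = exp(mu*(s-1)) iteratively.
q = 0.1779

0.1779


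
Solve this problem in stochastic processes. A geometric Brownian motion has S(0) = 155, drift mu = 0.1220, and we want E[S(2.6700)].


E[S(t)] = S(0) * exp(mu * t)
= 155 * exp(0.1220 * 2.6700)
= 155 * 1.3851
= 214.6836

214.6836


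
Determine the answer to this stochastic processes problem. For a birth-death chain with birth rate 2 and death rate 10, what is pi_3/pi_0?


For birth-death process, pi_n/pi_0 = (lambda/mu)^n
= (2/10)^3
= 0.0080

0.0080


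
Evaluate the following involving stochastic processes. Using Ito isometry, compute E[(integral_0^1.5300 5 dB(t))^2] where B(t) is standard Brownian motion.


By Ito isometry: E[(int f dB)^2] = int f^2 dt
= 5^2 * 1.5300
= 25 * 1.5300 = 38.2500

38.2500


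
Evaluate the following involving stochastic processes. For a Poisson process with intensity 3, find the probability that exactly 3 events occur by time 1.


P(N(t)=k) = (lambda*t)^k * exp(-lambda*t) / k!
lambda*t = 3
= 3^3 * exp(-3) / 3!
= 27 * 0.0498 / 6
= 0.2240

0.2240


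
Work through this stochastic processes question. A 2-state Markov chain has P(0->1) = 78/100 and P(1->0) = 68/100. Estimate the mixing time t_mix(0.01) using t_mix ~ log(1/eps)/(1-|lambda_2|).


lambda_2 = |1 - p01 - p10| = |1 - 0.7800 - 0.6800| = 0.4600
t_mix ~ log(1/eps)/(1 - |lambda_2|)
= log(100)/(1 - 0.4600) = 4.6052/0.5400
= 8.5281

8.5281


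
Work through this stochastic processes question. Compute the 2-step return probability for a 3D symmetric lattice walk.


P(return in 2 steps) = P(reverse first step) = 1/(2d)
= 1/6
= 0.1667

0.1667


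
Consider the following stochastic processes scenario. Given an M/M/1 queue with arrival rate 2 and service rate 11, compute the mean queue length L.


rho = 2/11 = 0.1818
L = rho/(1-rho)
= 0.1818/0.8182
= 0.2222

0.2222


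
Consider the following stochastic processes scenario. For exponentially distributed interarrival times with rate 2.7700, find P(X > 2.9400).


P(X > t) = exp(-lambda * t)
= exp(-2.7700 * 2.9400)
= exp(-8.1438) = 2.9053e-04

2.9053e-04


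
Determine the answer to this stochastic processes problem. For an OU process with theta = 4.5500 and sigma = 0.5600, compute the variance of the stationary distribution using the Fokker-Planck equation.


Stationary variance = sigma^2 / (2*theta)
= 0.5600^2 / (2*4.5500)
= 0.3136 / 9.1000
= 0.0345

0.0345


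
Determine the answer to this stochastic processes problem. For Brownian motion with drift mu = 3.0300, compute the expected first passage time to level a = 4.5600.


Expected first passage time = a/mu
= 4.5600/3.0300
= 1.5050

1.5050


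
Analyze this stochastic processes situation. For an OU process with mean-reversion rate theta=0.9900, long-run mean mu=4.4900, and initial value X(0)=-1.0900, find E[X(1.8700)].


E[X(t)] = mu + (X(0) - mu)*exp(-theta*t)
= 4.4900 + (-1.0900 - 4.4900)*exp(-0.9900*1.8700)
= 4.4900 + -5.5800 * 0.1570
= 3.6138

3.6138


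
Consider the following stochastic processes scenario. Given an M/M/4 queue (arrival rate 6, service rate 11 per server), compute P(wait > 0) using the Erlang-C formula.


a = lambda/mu = 0.5455
rho = a/c = 0.1364
Erlang-C formula applied:
C(c,a) = 0.0025

0.0025


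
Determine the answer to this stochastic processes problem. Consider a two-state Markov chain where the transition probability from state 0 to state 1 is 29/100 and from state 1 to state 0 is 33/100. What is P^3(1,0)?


Computing P^3 by matrix multiplication.
P = [[0.7100, 0.2900], [0.3300, 0.6700]]
After raising P to the power 3:
P^3(1,0) = 0.5031

0.5031


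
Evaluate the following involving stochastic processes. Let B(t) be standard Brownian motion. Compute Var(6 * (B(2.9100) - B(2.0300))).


Var(alpha*(B(t)-B(s))) = alpha^2 * (t-s)
= 6^2 * (2.9100 - 2.0300)
= 36 * 0.8800
= 31.6800

31.6800


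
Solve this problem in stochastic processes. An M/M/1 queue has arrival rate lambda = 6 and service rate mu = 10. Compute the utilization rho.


rho = lambda/mu
= 6/10
= 0.6000

0.6000


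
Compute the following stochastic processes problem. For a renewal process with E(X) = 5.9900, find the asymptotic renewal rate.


Long-run renewal rate = 1/E(X)
= 1/5.9900
= 0.1669

0.1669


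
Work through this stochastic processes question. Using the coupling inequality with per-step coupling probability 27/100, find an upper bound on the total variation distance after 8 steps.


TV distance bound <= (1-delta)^n
= (1 - 0.2700)^8
= 0.7300^8
= 0.0806

0.0806


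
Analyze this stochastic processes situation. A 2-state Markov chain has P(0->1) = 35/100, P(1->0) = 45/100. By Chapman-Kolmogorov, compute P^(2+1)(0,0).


P^3 = P^2 * P^1
Computing via matrix multiplication of the transition matrix.
Entry (0,0) of P^3 = 0.5660

0.5660


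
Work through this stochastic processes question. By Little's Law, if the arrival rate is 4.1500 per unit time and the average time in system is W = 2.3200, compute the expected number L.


Little's Law: L = lambda * W
= 4.1500 * 2.3200
= 9.6280

9.6280


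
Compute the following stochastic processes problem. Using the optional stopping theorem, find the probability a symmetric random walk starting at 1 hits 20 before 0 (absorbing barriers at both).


By optional stopping theorem: E(M at tau) = M(0) = 1
P(hit 20)*20 + P(hit 0)*0 = 1
P(hit 20) = (1 - 0)/(20 - 0) = 1/20 = 0.0500

0.0500


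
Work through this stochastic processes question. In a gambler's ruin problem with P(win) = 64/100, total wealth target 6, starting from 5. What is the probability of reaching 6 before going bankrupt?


Gambler's ruin formula:
r = q/p = 0.3600/0.6400 = 0.5625
P(win) = (1 - r^i)/(1 - r^N)
= (1 - 0.5625^5)/(1 - 0.5625^6)
= 0.9746

0.9746


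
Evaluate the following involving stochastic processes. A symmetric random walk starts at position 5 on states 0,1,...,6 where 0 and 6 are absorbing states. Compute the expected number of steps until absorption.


For symmetric RW on 0,...,N with absorbing barriers, E(i) = i*(N-i)
E(5) = 5 * 1 = 5

5


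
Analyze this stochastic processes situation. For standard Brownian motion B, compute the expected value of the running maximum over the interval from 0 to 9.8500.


E(max B(s)) = sqrt(2t/pi)
= sqrt(2*9.8500/pi)
= sqrt(6.2707)
= 2.5041

2.5041


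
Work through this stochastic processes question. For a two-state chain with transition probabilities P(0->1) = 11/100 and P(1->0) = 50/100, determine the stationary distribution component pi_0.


Stationary distribution: pi_0 = p10/(p01+p10), pi_1 = p01/(p01+p10)
p01 = 0.1100, p10 = 0.5000
pi_0 = 0.8197

0.8197


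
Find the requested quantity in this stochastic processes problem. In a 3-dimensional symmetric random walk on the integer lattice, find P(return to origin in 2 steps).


P(return in 2 steps) = P(reverse first step) = 1/(2d)
= 1/6
= 0.1667

0.1667


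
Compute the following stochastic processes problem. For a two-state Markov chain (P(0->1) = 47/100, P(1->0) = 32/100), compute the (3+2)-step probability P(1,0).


P^5 = P^3 * P^2
Computing via matrix multiplication of the transition matrix.
Entry (1,0) of P^5 = 0.4049

0.4049


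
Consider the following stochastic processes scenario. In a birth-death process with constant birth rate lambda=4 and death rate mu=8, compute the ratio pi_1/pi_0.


For birth-death process, pi_n/pi_0 = (lambda/mu)^n
= (4/8)^1
= 0.5000

0.5000


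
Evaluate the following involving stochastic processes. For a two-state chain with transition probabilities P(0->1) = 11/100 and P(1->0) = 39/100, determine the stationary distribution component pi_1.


Stationary distribution: pi_0 = p10/(p01+p10), pi_1 = p01/(p01+p10)
p01 = 0.1100, p10 = 0.3900
pi_1 = 0.2200

0.2200


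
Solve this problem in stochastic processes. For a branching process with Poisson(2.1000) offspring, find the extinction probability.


Since mu = 2.1000 > 1, extinction prob q < 1.
Solve s = exp(mu*(s-1)) iteratively.
q = 0.1779

0.1779


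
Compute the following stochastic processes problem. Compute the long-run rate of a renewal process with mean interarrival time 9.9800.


Long-run renewal rate = 1/E(X)
= 1/9.9800
= 0.1002

0.1002


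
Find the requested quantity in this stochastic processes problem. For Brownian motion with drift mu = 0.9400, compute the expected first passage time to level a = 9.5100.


Expected first passage time = a/mu
= 9.5100/0.9400
= 10.1170

10.1170


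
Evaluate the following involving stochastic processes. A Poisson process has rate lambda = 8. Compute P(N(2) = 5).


P(N(t)=k) = (lambda*t)^k * exp(-lambda*t) / k!
lambda*t = 16
= 16^5 * exp(-16) / 5!
= 1048576 * 1.1254e-07 / 120
= 9.8335e-04

9.8335e-04


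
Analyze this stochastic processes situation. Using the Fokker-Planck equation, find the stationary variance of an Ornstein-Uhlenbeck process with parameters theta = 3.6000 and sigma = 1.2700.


Stationary variance = sigma^2 / (2*theta)
= 1.2700^2 / (2*3.6000)
= 1.6129 / 7.2000
= 0.2240

0.2240


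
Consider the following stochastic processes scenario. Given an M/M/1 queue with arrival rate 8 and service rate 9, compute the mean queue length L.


rho = 8/9 = 0.8889
L = rho/(1-rho)
= 0.8889/0.1111
= 8.0000

8.0000


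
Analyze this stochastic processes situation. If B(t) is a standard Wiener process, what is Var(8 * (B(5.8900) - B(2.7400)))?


Var(alpha*(B(t)-B(s))) = alpha^2 * (t-s)
= 8^2 * (5.8900 - 2.7400)
= 64 * 3.1500
= 201.6000

201.6000


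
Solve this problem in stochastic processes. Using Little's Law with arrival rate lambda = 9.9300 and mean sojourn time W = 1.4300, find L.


Little's Law: L = lambda * W
= 9.9300 * 1.4300
= 14.1999

14.1999


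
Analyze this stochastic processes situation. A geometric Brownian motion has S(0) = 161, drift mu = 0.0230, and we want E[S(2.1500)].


E[S(t)] = S(0) * exp(mu * t)
= 161 * exp(0.0230 * 2.1500)
= 161 * 1.0507
= 169.1616

169.1616


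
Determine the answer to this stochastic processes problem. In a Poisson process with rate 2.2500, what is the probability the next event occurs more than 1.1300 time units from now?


P(X > t) = exp(-lambda * t)
= exp(-2.2500 * 1.1300)
= exp(-2.5425) = 0.0787

0.0787


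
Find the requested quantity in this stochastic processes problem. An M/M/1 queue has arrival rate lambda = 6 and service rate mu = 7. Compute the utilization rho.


rho = lambda/mu
= 6/7
= 0.8571

0.8571


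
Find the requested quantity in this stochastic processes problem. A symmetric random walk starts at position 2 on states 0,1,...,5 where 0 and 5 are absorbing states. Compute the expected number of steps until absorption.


For symmetric RW on 0,...,N with absorbing barriers, E(i) = i*(N-i)
E(2) = 2 * 3 = 6

6


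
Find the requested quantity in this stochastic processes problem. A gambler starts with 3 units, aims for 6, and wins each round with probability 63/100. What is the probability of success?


Gambler's ruin formula:
r = q/p = 0.3700/0.6300 = 0.5873
P(win) = (1 - r^i)/(1 - r^N)
= (1 - 0.5873^3)/(1 - 0.5873^6)
= 0.8315

0.8315


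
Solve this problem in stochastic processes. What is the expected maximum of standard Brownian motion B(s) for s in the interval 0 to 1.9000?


E(max B(s)) = sqrt(2t/pi)
= sqrt(2*1.9000/pi)
= sqrt(1.2096)
= 1.0998

1.0998


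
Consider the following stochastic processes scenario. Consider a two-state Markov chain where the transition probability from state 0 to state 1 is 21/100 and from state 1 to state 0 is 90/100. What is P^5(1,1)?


Computing P^5 by matrix multiplication.
P = [[0.7900, 0.2100], [0.9000, 0.1000]]
After raising P to the power 5:
P^5(1,1) = 0.1892

0.1892


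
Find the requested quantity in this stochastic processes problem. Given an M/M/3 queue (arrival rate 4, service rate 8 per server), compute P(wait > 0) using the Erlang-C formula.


a = lambda/mu = 0.5000
rho = a/c = 0.1667
Erlang-C formula applied:
C(c,a) = 0.0152

0.0152


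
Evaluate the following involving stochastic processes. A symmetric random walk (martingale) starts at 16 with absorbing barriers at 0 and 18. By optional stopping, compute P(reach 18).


By optional stopping theorem: E(M at tau) = M(0) = 16
P(hit 18)*18 + P(hit 0)*0 = 16
P(hit 18) = (16 - 0)/(18 - 0) = 8/9 = 0.8889

0.8889


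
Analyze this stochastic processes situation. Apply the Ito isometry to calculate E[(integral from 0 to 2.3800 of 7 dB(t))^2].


By Ito isometry: E[(int f dB)^2] = int f^2 dt
= 7^2 * 2.3800
= 49 * 2.3800 = 116.6200

116.6200


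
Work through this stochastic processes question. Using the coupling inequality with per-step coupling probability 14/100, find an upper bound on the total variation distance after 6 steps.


TV distance bound <= (1-delta)^n
= (1 - 0.1400)^6
= 0.8600^6
= 0.4046

0.4046


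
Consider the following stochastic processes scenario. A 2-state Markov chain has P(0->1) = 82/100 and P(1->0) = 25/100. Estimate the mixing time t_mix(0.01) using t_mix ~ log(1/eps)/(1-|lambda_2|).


lambda_2 = |1 - p01 - p10| = |1 - 0.8200 - 0.2500| = 0.0700
t_mix ~ log(1/eps)/(1 - |lambda_2|)
= log(100)/(1 - 0.0700) = 4.6052/0.9300
= 4.9518

4.9518


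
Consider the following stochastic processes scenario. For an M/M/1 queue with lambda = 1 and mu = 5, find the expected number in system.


rho = 1/5 = 0.2000
L = rho/(1-rho)
= 0.2000/0.8000
= 0.2500

0.2500


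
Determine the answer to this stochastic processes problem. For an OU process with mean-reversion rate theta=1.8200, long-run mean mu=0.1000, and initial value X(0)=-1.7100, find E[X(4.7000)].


E[X(t)] = mu + (X(0) - mu)*exp(-theta*t)
= 0.1000 + (-1.7100 - 0.1000)*exp(-1.8200*4.7000)
= 0.1000 + -1.8100 * 1.9277e-04
= 0.0997

0.0997


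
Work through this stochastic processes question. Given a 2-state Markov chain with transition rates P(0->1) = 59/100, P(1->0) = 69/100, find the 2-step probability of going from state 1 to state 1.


Computing P^2 by matrix multiplication.
P = [[0.4100, 0.5900], [0.6900, 0.3100]]
After raising P to the power 2:
P^2(1,1) = 0.5032

0.5032


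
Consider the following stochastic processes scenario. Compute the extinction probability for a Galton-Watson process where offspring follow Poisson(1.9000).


Since mu = 1.9000 > 1, extinction prob q < 1.
Solve s = exp(mu*(s-1)) iteratively.
q = 0.2328

0.2328


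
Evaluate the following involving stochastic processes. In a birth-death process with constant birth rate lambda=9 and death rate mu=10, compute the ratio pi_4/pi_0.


For birth-death process, pi_n/pi_0 = (lambda/mu)^n
= (9/10)^4
= 0.6561

0.6561


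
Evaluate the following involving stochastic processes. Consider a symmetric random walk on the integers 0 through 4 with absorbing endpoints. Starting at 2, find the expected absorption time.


For symmetric RW on 0,...,N with absorbing barriers, E(i) = i*(N-i)
E(2) = 2 * 2 = 4

4


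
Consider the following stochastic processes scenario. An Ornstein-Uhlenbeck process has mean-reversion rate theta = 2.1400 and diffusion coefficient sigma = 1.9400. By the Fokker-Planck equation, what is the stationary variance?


Stationary variance = sigma^2 / (2*theta)
= 1.9400^2 / (2*2.1400)
= 3.7636 / 4.2800
= 0.8793

0.8793


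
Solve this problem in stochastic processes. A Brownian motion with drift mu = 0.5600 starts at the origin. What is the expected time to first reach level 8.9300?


Expected first passage time = a/mu
= 8.9300/0.5600
= 15.9464

15.9464


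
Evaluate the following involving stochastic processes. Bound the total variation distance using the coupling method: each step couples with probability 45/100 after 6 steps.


TV distance bound <= (1-delta)^n
= (1 - 0.4500)^6
= 0.5500^6
= 0.0277

0.0277


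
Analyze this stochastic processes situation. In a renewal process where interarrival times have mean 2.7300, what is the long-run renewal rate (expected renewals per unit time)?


Long-run renewal rate = 1/E(X)
= 1/2.7300
= 0.3663

0.3663


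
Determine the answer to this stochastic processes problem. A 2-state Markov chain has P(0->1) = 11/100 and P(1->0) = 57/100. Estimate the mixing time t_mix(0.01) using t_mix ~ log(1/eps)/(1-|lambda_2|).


lambda_2 = |1 - p01 - p10| = |1 - 0.1100 - 0.5700| = 0.3200
t_mix ~ log(1/eps)/(1 - |lambda_2|)
= log(100)/(1 - 0.3200) = 4.6052/0.6800
= 6.7723

6.7723


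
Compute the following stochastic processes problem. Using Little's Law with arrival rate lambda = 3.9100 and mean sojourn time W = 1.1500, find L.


Little's Law: L = lambda * W
= 3.9100 * 1.1500
= 4.4965

4.4965


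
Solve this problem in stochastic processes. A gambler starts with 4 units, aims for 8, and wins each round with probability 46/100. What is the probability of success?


Gambler's ruin formula:
r = q/p = 0.5400/0.4600 = 1.1739
P(win) = (1 - r^i)/(1 - r^N)
= (1 - 1.1739^4)/(1 - 1.1739^8)
= 0.3449

0.3449


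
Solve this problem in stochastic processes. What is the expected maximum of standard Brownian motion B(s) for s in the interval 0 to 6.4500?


E(max B(s)) = sqrt(2t/pi)
= sqrt(2*6.4500/pi)
= sqrt(4.1062)
= 2.0264

2.0264


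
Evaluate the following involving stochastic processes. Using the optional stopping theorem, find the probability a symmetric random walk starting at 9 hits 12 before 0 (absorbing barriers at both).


By optional stopping theorem: E(M at tau) = M(0) = 9
P(hit 12)*12 + P(hit 0)*0 = 9
P(hit 12) = (9 - 0)/(12 - 0) = 3/4 = 0.7500

0.7500


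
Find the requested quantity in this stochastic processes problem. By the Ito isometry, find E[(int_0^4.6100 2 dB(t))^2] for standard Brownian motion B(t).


By Ito isometry: E[(int f dB)^2] = int f^2 dt
= 2^2 * 4.6100
= 4 * 4.6100 = 18.4400

18.4400


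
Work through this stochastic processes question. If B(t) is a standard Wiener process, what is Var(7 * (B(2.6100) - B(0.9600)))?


Var(alpha*(B(t)-B(s))) = alpha^2 * (t-s)
= 7^2 * (2.6100 - 0.9600)
= 49 * 1.6500
= 80.8500

80.8500


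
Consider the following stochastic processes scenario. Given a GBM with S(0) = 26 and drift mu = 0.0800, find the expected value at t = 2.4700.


E[S(t)] = S(0) * exp(mu * t)
= 26 * exp(0.0800 * 2.4700)
= 26 * 1.2185
= 31.6803

31.6803


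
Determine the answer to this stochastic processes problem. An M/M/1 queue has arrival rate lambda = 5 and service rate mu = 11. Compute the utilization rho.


rho = lambda/mu
= 5/11
= 0.4545

0.4545


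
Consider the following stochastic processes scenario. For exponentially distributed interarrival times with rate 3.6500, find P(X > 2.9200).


P(X > t) = exp(-lambda * t)
= exp(-3.6500 * 2.9200)
= exp(-10.6580) = 2.3512e-05

2.3512e-05


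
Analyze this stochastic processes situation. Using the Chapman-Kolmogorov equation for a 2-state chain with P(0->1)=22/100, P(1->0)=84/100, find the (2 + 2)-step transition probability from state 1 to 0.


P^4 = P^2 * P^2
Computing via matrix multiplication of the transition matrix.
Entry (1,0) of P^4 = 0.7924

0.7924


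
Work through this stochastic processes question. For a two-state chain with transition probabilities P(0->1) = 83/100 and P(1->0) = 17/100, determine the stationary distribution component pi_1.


Stationary distribution: pi_0 = p10/(p01+p10), pi_1 = p01/(p01+p10)
p01 = 0.8300, p10 = 0.1700
pi_1 = 0.8300

0.8300


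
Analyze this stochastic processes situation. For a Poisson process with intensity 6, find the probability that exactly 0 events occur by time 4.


P(N(t)=k) = (lambda*t)^k * exp(-lambda*t) / k!
lambda*t = 24
= 24^0 * exp(-24) / 0!
= 1 * 3.7751e-11 / 1
= 3.7751e-11

3.7751e-11


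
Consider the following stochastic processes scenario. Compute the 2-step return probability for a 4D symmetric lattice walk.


P(return in 2 steps) = P(reverse first step) = 1/(2d)
= 1/8
= 0.1250

0.1250


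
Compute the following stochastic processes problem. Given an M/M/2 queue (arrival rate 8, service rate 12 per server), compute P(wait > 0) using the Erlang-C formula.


a = lambda/mu = 0.6667
rho = a/c = 0.3333
Erlang-C formula applied:
C(c,a) = 0.1667

0.1667


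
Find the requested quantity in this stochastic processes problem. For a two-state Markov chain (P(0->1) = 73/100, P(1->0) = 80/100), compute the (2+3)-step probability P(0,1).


P^5 = P^2 * P^3
Computing via matrix multiplication of the transition matrix.
Entry (0,1) of P^5 = 0.4971

0.4971


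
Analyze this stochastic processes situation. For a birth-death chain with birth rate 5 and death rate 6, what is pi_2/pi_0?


For birth-death process, pi_n/pi_0 = (lambda/mu)^n
= (5/6)^2
= 0.6944

0.6944


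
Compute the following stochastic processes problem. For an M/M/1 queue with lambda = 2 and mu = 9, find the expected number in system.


rho = 2/9 = 0.2222
L = rho/(1-rho)
= 0.2222/0.7778
= 0.2857

0.2857


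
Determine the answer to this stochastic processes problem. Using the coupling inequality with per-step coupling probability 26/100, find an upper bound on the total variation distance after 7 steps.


TV distance bound <= (1-delta)^n
= (1 - 0.2600)^7
= 0.7400^7
= 0.1215

0.1215


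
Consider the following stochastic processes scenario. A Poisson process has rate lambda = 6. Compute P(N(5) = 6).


P(N(t)=k) = (lambda*t)^k * exp(-lambda*t) / k!
lambda*t = 30
= 30^6 * exp(-30) / 6!
= 729000000 * 9.3576e-14 / 720
= 9.4746e-08

9.4746e-08


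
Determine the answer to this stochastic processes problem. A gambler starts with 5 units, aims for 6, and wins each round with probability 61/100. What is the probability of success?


Gambler's ruin formula:
r = q/p = 0.3900/0.6100 = 0.6393
P(win) = (1 - r^i)/(1 - r^N)
= (1 - 0.6393^5)/(1 - 0.6393^6)
= 0.9586

0.9586


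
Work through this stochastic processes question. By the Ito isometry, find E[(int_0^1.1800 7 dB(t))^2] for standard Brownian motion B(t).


By Ito isometry: E[(int f dB)^2] = int f^2 dt
= 7^2 * 1.1800
= 49 * 1.1800 = 57.8200

57.8200


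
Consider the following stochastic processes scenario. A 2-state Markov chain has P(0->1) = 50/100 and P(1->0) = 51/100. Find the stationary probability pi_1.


Stationary distribution: pi_0 = p10/(p01+p10), pi_1 = p01/(p01+p10)
p01 = 0.5000, p10 = 0.5100
pi_1 = 0.4950

0.4950


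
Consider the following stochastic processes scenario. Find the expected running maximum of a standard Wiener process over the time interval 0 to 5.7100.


E(max B(s)) = sqrt(2t/pi)
= sqrt(2*5.7100/pi)
= sqrt(3.6351)
= 1.9066

1.9066


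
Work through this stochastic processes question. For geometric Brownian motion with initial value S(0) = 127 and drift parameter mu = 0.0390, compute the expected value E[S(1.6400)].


E[S(t)] = S(0) * exp(mu * t)
= 127 * exp(0.0390 * 1.6400)
= 127 * 1.0660
= 135.3883

135.3883


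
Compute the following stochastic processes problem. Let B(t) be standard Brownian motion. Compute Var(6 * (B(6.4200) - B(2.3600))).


Var(alpha*(B(t)-B(s))) = alpha^2 * (t-s)
= 6^2 * (6.4200 - 2.3600)
= 36 * 4.0600
= 146.1600

146.1600


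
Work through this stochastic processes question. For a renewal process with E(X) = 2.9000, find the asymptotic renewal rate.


Long-run renewal rate = 1/E(X)
= 1/2.9000
= 0.3448

0.3448


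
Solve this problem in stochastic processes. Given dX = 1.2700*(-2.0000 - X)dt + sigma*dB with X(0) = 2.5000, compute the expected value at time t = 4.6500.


E[X(t)] = mu + (X(0) - mu)*exp(-theta*t)
= -2.0000 + (2.5000 - -2.0000)*exp(-1.2700*4.6500)
= -2.0000 + 4.5000 * 0.0027
= -1.9877

-1.9877


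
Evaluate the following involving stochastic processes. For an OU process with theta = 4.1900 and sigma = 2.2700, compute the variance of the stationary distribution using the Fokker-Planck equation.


Stationary variance = sigma^2 / (2*theta)
= 2.2700^2 / (2*4.1900)
= 5.1529 / 8.3800
= 0.6149

0.6149


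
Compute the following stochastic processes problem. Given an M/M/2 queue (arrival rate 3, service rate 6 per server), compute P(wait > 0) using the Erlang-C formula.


a = lambda/mu = 0.5000
rho = a/c = 0.2500
Erlang-C formula applied:
C(c,a) = 0.1000

0.1000


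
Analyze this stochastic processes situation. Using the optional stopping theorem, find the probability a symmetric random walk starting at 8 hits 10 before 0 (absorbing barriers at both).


By optional stopping theorem: E(M at tau) = M(0) = 8
P(hit 10)*10 + P(hit 0)*0 = 8
P(hit 10) = (8 - 0)/(10 - 0) = 4/5 = 0.8000

0.8000


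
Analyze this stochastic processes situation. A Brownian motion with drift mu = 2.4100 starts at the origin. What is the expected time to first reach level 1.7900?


Expected first passage time = a/mu
= 1.7900/2.4100
= 0.7427

0.7427


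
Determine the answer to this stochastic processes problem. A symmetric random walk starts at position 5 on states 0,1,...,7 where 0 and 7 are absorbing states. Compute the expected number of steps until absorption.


For symmetric RW on 0,...,N with absorbing barriers, E(i) = i*(N-i)
E(5) = 5 * 2 = 10

10


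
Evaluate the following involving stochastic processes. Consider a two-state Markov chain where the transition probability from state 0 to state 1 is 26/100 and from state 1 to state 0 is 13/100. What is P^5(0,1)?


Computing P^5 by matrix multiplication.
P = [[0.7400, 0.2600], [0.1300, 0.8700]]
After raising P to the power 5:
P^5(0,1) = 0.6104

0.6104


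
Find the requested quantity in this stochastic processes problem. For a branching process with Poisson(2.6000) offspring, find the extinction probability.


Since mu = 2.6000 > 1, extinction prob q < 1.
Solve s = exp(mu*(s-1)) iteratively.
q = 0.0951

0.0951


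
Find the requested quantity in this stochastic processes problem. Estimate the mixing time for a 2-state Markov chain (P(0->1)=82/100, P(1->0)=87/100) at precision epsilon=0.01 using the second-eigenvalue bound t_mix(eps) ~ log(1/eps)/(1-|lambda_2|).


lambda_2 = |1 - p01 - p10| = |1 - 0.8200 - 0.8700| = 0.6900
t_mix ~ log(1/eps)/(1 - |lambda_2|)
= log(100)/(1 - 0.6900) = 4.6052/0.3100
= 14.8554

14.8554


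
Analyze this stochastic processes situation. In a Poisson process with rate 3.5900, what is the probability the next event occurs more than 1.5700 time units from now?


P(X > t) = exp(-lambda * t)
= exp(-3.5900 * 1.5700)
= exp(-5.6363) = 0.0036

0.0036


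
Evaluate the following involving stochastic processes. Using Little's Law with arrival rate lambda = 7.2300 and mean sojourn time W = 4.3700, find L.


Little's Law: L = lambda * W
= 7.2300 * 4.3700
= 31.5951

31.5951


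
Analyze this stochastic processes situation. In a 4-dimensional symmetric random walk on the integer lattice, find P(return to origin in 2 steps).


P(return in 2 steps) = P(reverse first step) = 1/(2d)
= 1/8
= 0.1250

0.1250


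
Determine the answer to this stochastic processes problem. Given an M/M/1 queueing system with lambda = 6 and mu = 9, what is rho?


rho = lambda/mu
= 6/9
= 0.6667

0.6667


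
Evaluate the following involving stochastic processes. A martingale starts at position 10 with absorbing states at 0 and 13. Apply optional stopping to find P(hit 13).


By optional stopping theorem: E(M at tau) = M(0) = 10
P(hit 13)*13 + P(hit 0)*0 = 10
P(hit 13) = (10 - 0)/(13 - 0) = 10/13 = 0.7692

0.7692


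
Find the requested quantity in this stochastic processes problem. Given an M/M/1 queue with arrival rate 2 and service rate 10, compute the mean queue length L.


rho = 2/10 = 0.2000
L = rho/(1-rho)
= 0.2000/0.8000
= 0.2500

0.2500


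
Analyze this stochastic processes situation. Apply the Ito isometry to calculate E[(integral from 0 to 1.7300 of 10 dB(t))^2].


By Ito isometry: E[(int f dB)^2] = int f^2 dt
= 10^2 * 1.7300
= 100 * 1.7300 = 173.0000

173.0000


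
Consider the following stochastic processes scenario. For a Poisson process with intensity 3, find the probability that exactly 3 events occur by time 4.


P(N(t)=k) = (lambda*t)^k * exp(-lambda*t) / k!
lambda*t = 12
= 12^3 * exp(-12) / 3!
= 1728 * 6.1442e-06 / 6
= 0.0018

0.0018


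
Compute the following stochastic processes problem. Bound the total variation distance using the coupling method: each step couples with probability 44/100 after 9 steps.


TV distance bound <= (1-delta)^n
= (1 - 0.4400)^9
= 0.5600^9
= 0.0054

0.0054


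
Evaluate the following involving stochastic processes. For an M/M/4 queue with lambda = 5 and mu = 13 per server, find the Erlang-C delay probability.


a = lambda/mu = 0.3846
rho = a/c = 0.0962
Erlang-C formula applied:
C(c,a) = 6.8669e-04

6.8669e-04


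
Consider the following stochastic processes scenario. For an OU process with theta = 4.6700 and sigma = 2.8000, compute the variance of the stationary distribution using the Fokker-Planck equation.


Stationary variance = sigma^2 / (2*theta)
= 2.8000^2 / (2*4.6700)
= 7.8400 / 9.3400
= 0.8394

0.8394


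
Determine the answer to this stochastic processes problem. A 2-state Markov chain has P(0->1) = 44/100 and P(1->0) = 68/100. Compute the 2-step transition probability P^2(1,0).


Computing P^2 by matrix multiplication.
P = [[0.5600, 0.4400], [0.6800, 0.3200]]
After raising P to the power 2:
P^2(1,0) = 0.5984

0.5984


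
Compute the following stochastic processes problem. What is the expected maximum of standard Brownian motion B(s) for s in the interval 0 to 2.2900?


E(max B(s)) = sqrt(2t/pi)
= sqrt(2*2.2900/pi)
= sqrt(1.4579)
= 1.2074

1.2074


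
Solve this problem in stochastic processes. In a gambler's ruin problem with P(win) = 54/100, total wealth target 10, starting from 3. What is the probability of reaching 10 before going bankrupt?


Gambler's ruin formula:
r = q/p = 0.4600/0.5400 = 0.8519
P(win) = (1 - r^i)/(1 - r^N)
= (1 - 0.8519^3)/(1 - 0.8519^10)
= 0.4780

0.4780


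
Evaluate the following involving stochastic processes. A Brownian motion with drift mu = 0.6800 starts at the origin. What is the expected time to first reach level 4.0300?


Expected first passage time = a/mu
= 4.0300/0.6800
= 5.9265

5.9265


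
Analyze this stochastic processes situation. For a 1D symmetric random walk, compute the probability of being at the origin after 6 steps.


P(S(6) = 0) = C(6,3) / 4^3
= 20 / 64
= 0.3125

0.3125


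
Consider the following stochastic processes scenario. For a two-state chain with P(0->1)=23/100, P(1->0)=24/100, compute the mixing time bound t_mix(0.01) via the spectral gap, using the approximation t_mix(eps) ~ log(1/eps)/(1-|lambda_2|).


lambda_2 = |1 - p01 - p10| = |1 - 0.2300 - 0.2400| = 0.5300
t_mix ~ log(1/eps)/(1 - |lambda_2|)
= log(100)/(1 - 0.5300) = 4.6052/0.4700
= 9.7982

9.7982


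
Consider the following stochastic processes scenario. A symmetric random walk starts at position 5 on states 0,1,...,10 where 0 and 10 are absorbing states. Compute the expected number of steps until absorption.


For symmetric RW on 0,...,N with absorbing barriers, E(i) = i*(N-i)
E(5) = 5 * 5 = 25

25


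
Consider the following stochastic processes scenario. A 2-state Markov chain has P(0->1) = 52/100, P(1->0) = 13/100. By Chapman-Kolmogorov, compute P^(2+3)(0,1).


P^5 = P^2 * P^3
Computing via matrix multiplication of the transition matrix.
Entry (0,1) of P^5 = 0.7958

0.7958


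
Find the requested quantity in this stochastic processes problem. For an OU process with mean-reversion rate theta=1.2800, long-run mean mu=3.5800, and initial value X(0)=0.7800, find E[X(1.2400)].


E[X(t)] = mu + (X(0) - mu)*exp(-theta*t)
= 3.5800 + (0.7800 - 3.5800)*exp(-1.2800*1.2400)
= 3.5800 + -2.8000 * 0.2045
= 3.0074

3.0074


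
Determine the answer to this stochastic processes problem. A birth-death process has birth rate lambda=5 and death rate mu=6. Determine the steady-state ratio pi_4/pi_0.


For birth-death process, pi_n/pi_0 = (lambda/mu)^n
= (5/6)^4
= 0.4823

0.4823


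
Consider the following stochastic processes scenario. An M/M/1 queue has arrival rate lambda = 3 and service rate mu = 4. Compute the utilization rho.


rho = lambda/mu
= 3/4
= 0.7500

0.7500


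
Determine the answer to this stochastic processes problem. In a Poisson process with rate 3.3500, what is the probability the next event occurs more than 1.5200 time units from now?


P(X > t) = exp(-lambda * t)
= exp(-3.3500 * 1.5200)
= exp(-5.0920) = 0.0061

0.0061


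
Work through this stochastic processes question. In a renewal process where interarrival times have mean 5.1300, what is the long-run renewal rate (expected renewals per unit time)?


Long-run renewal rate = 1/E(X)
= 1/5.1300
= 0.1949

0.1949


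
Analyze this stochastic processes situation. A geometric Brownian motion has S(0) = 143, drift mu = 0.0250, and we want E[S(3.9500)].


E[S(t)] = S(0) * exp(mu * t)
= 143 * exp(0.0250 * 3.9500)
= 143 * 1.1038
= 157.8420

157.8420
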